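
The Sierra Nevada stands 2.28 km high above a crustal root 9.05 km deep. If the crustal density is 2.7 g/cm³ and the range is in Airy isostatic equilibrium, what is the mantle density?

3.38 g/cm³

Airy balance: ρ_c h = (ρ_m − ρ_c) r → ρ_m = ρ_c (1 + h/r).
ρ_m = 2.7 × (1 + 2.28 km/9.05 km) = 3.38 g/cm³.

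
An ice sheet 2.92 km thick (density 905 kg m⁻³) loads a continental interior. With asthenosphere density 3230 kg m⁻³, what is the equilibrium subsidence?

For local isostatic compensation: the ice load ρ_ice t is balanced by mantle displaced below, ρ_m s.
s = t ρ_ice / ρ_m = 2.92 km × 905/3230 = 0.818 km.

0.818 km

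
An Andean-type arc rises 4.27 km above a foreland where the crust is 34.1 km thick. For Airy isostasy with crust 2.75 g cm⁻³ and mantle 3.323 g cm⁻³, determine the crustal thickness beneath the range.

Root depth r = h ρ_c / (ρ_m − ρ_c) = 4.27 km × 2.75 / 0.573 = 20.49 km.
Total thickness = T + h + r = 34.1 km + 4.27 km + 20.49 km = 58.9 km.

58.9 km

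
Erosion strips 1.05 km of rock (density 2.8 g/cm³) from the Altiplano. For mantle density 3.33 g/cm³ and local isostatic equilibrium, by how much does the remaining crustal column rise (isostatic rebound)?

Unloading: uplift u = e ρ_c/ρ_m = 1.05 km × 2.8/3.33 = 0.883 km.

0.883 km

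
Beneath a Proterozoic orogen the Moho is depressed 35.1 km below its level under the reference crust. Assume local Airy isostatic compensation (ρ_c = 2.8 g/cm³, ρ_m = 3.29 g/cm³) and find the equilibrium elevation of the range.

Equating mass per unit area of the two columns: ρ_c h = (ρ_m − ρ_c) r.
h = r (ρ_m − ρ_c) / ρ_c = 35.1 km × (3.29 − 2.8) / 2.8 = 6.14 km.

6.14 km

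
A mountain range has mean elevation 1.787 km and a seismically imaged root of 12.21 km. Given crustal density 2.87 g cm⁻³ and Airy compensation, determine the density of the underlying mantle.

3.29 g cm⁻³

Airy balance: ρ_c h = (ρ_m − ρ_c) r → ρ_m = ρ_c (1 + h/r).
ρ_m = 2.87 × (1 + 1.787 km/12.21 km) = 3.29 g cm⁻³.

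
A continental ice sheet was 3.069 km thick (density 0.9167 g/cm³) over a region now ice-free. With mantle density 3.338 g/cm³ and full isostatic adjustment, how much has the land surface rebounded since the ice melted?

0.843 km

Removing the load lets mantle flow back in; uplift u satisfies ρ_ice t = ρ_m u.
u = t ρ_ice/ρ_m = 3.069 km × 0.9167/3.338 = 0.843 km.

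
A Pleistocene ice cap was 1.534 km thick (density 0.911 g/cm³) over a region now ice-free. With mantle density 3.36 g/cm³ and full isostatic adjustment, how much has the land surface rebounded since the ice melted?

Removing the load lets mantle flow back in; uplift u satisfies ρ_ice t = ρ_m u.
u = t ρ_ice/ρ_m = 1.534 km × 0.911/3.36 = 0.416 km.

0.416 km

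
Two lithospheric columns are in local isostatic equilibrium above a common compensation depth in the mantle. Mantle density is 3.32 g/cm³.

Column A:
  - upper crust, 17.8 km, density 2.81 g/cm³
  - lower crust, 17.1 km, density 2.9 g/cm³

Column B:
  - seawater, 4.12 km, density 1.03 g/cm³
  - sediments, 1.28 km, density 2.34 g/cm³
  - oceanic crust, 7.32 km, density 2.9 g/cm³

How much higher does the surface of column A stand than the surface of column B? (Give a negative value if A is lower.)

For any compensation level in the mantle, the mantle terms cancel and isostasy reduces to e = (Σt_A − Σt_B) − (Σ(ρt)_A − Σ(ρt)_B) / ρ_m.
Σt_A = 34.9 km; Σt_B = 12.72 km; Σ(ρt)_A = 99.608; Σ(ρt)_B = 28.4668 (in km·g/cm³).
e = (34.9 − 12.72) − (99.608 − 28.4668) / 3.32 = 0.752 km.

0.752 km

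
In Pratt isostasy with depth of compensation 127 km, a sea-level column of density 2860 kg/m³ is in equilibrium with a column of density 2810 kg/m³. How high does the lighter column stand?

2.26 km

ρ_ref D = ρ (D + h) → h = D (ρ_ref − ρ)/ρ.
h = 127 km × (2860 − 2810)/2810 = 2.26 km.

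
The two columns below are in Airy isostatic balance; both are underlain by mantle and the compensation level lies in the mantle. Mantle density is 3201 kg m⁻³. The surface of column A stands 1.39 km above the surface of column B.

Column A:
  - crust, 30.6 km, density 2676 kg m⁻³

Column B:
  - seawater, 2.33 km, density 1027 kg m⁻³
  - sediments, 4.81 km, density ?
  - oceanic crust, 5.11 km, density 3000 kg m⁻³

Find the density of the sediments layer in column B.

Take the compensation level at the base of the deeper column (depth z_c below the surface of column A) and equate Σ ρ_i t_i down to z_c; mantle fills any gap and the z_c terms cancel.
Column A: 30.6×2676 + (z_c − 30.6)×3201
Column B: 1.39×0 + 2.33×1027 + 4.81×ρ + 5.11×3000 + (z_c − 1.39 − 12.25)×3201
The z_c×3201 term appears on both sides and cancels. Collect the known terms of each column as K = Σ(ρt)_known − 3201 × (depth of known layers): K_A = 81885.6 − 3201×30.6 = −16065; K_B = 17722.91 − 3201×(1.39 + 12.25) = −25938.73.
Balance: K_A = K_B + 4.81×ρ, so ρ = (K_A − K_B)/4.81 = 9873.73/4.81 = 2050 kg m⁻³.

2050 kg m⁻³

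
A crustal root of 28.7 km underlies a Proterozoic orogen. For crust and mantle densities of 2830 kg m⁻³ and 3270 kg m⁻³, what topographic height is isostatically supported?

4.46 km

Balancing pressure at the compensation depth: ρ_c h = (ρ_m − ρ_c) r.
h = r (ρ_m − ρ_c) / ρ_c = 28.7 km × (3270 − 2830) / 2830 = 4.46 km.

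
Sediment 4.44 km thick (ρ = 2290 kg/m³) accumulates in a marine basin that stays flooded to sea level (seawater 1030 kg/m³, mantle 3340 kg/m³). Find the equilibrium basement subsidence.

2.42 km

Submarine loading: the sediment displaces seawater, and the subsidence is in turn flooded, so s (ρ_m − ρ_w) = t (ρ_sed − ρ_w).
s = 4.44 km × (2290 − 1030) / (3340 − 1030) = 2.42 km.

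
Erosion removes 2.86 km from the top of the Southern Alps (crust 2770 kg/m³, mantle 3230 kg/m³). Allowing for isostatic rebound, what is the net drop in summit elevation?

0.407 km

Rebound u = e ρ_c/ρ_m = 2.86 km × 2770/3230 = 2.453 km.
Net surface drop = e − u = 2.86 km − 2.453 km = e (ρ_m − ρ_c)/ρ_m = 0.407 km.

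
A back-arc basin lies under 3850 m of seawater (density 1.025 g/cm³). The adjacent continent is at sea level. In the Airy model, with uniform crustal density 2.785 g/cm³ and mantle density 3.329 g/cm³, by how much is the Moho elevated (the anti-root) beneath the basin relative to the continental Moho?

Isostatic balance requires: replacing crust with seawater at the top is compensated by replacing crust with mantle at the base: d (ρ_c − ρ_w) = a (ρ_m − ρ_c).
a = d (ρ_c − ρ_w)/(ρ_m − ρ_c) = 3850 m × 1.76/0.544 = 12500 m.

12500 m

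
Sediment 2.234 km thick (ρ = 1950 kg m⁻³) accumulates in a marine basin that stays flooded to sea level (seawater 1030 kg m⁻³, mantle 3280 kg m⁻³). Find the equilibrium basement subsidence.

Submarine loading: the sediment displaces seawater, and the subsidence is in turn flooded, so s (ρ_m − ρ_w) = t (ρ_sed − ρ_w).
s = 2.234 km × (1950 − 1030) / (3280 − 1030) = 0.913 km.

0.913 km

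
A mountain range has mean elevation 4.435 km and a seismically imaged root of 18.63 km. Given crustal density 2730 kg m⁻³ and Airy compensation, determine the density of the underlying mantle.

3380 kg m⁻³

Airy balance: ρ_c h = (ρ_m − ρ_c) r → ρ_m = ρ_c (1 + h/r).
ρ_m = 2730 × (1 + 4.435 km/18.63 km) = 3380 kg m⁻³.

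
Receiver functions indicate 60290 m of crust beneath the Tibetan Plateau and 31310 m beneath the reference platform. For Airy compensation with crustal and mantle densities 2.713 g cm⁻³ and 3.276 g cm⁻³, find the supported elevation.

4980 m

Excess crust Δ = 60290 m − 31310 m = 28980 m, split between elevation h and root r with h + r = Δ.
Airy balance ρ_c h = (ρ_m − ρ_c) r gives r = h ρ_c/(ρ_m − ρ_c), so h (1 + ρ_c/(ρ_m − ρ_c)) = Δ, i.e. h = Δ (ρ_m − ρ_c)/ρ_m.
h = 28980 m × 0.563/3.276 = 4980 m.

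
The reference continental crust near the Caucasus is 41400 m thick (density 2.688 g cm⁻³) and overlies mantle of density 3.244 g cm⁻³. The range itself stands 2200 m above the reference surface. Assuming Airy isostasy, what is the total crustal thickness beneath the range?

Root depth r = h ρ_c / (ρ_m − ρ_c) = 2200 m × 2.688 / 0.556 = 10640 m.
Total thickness = T + h + r = 41400 m + 2200 m + 10640 m = 54200 m.

54200 m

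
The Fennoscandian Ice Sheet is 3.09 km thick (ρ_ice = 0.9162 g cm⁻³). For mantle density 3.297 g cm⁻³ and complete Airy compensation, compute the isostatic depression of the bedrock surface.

By Archimedes' principle applied to the lithosphere: the ice load ρ_ice t is balanced by mantle displaced below, ρ_m s.
s = t ρ_ice / ρ_m = 3.09 km × 0.9162/3.297 = 0.859 km.

0.859 km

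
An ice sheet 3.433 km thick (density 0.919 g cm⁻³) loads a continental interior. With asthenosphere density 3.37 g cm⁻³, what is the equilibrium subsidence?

0.936 km

In Airy isostatic equilibrium: the ice load ρ_ice t is balanced by mantle displaced below, ρ_m s.
s = t ρ_ice / ρ_m = 3.433 km × 0.919/3.37 = 0.936 km.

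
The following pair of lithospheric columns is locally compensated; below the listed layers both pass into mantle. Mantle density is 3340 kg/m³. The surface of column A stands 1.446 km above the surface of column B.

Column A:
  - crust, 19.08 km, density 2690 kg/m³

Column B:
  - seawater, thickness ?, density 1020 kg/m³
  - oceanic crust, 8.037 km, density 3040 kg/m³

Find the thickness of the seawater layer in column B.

Take the compensation level at the base of the deeper column (depth z_c below the surface of column A) and equate Σ ρ_i t_i down to z_c; mantle fills any gap and the z_c terms cancel.
Column A: 19.08×2690 + (z_c − 19.08)×3340
Column B: 1.446×0 + x×1020 + 8.037×3040 + (z_c − 1.446 − 8.037 − x)×3340
The z_c×3340 term appears on both sides and cancels. Collect the known terms of each column as K = Σ(ρt)_known − 3340 × (depth of known layers): K_A = 51325.2 − 3340×19.08 = −12402; K_B = 24432.48 − 3340×(1.446 + 8.037) = −7240.74.
Balance: K_A = K_B − x×(3340 − 1020), so x = (K_B − K_A)/(3340 − 1020) = 5161.26/2320 = 2.22 km.

2.22 km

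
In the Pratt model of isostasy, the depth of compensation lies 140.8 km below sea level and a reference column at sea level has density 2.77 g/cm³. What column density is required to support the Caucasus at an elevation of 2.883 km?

Pratt balance: ρ_ref D = ρ (D + h).
ρ = ρ_ref D/(D + h) = 2.77 × 140.8 km/(140.8 km + 2.883 km) = 2.71 g/cm³.

2.71 g/cm³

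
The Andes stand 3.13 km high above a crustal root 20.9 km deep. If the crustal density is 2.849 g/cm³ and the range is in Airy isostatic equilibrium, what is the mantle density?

3.28 g/cm³

Airy balance: ρ_c h = (ρ_m − ρ_c) r → ρ_m = ρ_c (1 + h/r).
ρ_m = 2.849 × (1 + 3.13 km/20.9 km) = 3.28 g/cm³.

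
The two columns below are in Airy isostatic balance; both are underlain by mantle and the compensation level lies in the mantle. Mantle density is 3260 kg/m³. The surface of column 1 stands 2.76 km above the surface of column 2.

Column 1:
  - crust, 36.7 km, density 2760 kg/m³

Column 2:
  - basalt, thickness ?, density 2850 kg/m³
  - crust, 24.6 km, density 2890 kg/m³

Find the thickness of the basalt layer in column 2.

Take the compensation level at the base of the deeper column (depth z_c below the surface of column 1) and equate Σ ρ_i t_i down to z_c; mantle fills any gap and the z_c terms cancel.
Column 1: 36.7×2760 + (z_c − 36.7)×3260
Column 2: 2.76×0 + x×2850 + 24.6×2890 + (z_c − 2.76 − 24.6 − x)×3260
The z_c×3260 term appears on both sides and cancels. Collect the known terms of each column as K = Σ(ρt)_known − 3260 × (depth of known layers): K_1 = 101292 − 3260×36.7 = −18350; K_2 = 71094 − 3260×(2.76 + 24.6) = −18099.6.
Balance: K_1 = K_2 − x×(3260 − 2850), so x = (K_2 − K_1)/(3260 − 2850) = 250.4/410 = 0.611 km.

0.611 km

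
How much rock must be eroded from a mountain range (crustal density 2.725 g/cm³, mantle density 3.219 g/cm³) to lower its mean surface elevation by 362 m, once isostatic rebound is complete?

2360 m

Net drop Δ = e − u = e − e ρ_c/ρ_m = e (ρ_m − ρ_c)/ρ_m.
e = Δ ρ_m/(ρ_m − ρ_c) = 362 m × 3.219/0.494 = 2360 m.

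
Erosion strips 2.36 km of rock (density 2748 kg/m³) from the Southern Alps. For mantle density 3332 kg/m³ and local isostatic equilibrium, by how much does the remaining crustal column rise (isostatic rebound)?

1.95 km

Unloading: uplift u = e ρ_c/ρ_m = 2.36 km × 2748/3332 = 1.95 km.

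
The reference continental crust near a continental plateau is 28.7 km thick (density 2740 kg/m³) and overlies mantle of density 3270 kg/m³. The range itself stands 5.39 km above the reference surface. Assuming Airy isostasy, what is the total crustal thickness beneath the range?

Root depth r = h ρ_c / (ρ_m − ρ_c) = 5.39 km × 2740 / 530 = 27.87 km.
Total thickness = T + h + r = 28.7 km + 5.39 km + 27.87 km = 62 km.

62 km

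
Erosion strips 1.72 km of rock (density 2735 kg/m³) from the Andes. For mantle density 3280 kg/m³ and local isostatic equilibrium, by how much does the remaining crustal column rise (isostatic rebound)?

Unloading: uplift u = e ρ_c/ρ_m = 1.72 km × 2735/3280 = 1.43 km.

1.43 km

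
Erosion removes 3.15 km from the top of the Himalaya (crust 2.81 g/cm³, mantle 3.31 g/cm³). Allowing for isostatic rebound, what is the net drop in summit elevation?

0.476 km

Rebound u = e ρ_c/ρ_m = 3.15 km × 2.81/3.31 = 2.674 km.
Net surface drop = e − u = 3.15 km − 2.674 km = e (ρ_m − ρ_c)/ρ_m = 0.476 km.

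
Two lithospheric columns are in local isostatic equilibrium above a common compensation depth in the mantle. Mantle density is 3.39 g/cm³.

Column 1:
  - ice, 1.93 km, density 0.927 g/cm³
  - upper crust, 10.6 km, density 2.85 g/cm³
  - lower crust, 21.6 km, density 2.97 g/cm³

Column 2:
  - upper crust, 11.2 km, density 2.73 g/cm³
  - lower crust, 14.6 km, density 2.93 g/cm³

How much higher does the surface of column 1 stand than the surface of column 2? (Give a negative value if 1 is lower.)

For any compensation level in the mantle, the mantle terms cancel and isostasy reduces to e = (Σt_1 − Σt_2) − (Σ(ρt)_1 − Σ(ρt)_2) / ρ_m.
Σt_1 = 34.13 km; Σt_2 = 25.8 km; Σ(ρt)_1 = 96.15111; Σ(ρt)_2 = 73.354 (in km·g/cm³).
e = (34.13 − 25.8) − (96.15111 − 73.354) / 3.39 = 1.61 km.

1.61 km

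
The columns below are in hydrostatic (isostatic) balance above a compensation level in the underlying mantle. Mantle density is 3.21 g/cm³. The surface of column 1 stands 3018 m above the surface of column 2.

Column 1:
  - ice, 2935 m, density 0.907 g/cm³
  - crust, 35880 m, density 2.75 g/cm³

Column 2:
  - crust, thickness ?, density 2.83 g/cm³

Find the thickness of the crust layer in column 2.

Take the compensation level at the base of the deeper column (depth z_c below the surface of column 1) and equate Σ ρ_i t_i down to z_c; mantle fills any gap and the z_c terms cancel.
Column 1: 2935×0.907 + 35880×2.75 + (z_c − 38815)×3.21
Column 2: 3018×0 + x×2.83 + (z_c − 3018 − 0 − x)×3.21
The z_c×3.21 term appears on both sides and cancels. Collect the known terms of each column as K = Σ(ρt)_known − 3.21 × (depth of known layers): K_1 = 101332.045 − 3.21×38815 = −23264.105; K_2 = 0 − 3.21×(3018 + 0) = −9687.78.
Balance: K_1 = K_2 − x×(3.21 − 2.83), so x = (K_2 − K_1)/(3.21 − 2.83) = 13576.3/0.38 = 35700 m.

35700 m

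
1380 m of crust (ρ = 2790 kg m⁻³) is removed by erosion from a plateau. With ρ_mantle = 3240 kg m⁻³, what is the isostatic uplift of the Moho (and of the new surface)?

Unloading: uplift u = e ρ_c/ρ_m = 1380 m × 2790/3240 = 1190 m.

1190 m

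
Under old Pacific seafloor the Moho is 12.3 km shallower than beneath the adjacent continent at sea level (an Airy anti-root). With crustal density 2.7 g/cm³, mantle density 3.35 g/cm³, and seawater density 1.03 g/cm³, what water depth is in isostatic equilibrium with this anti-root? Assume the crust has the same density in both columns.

Replacing a thickness d of crust by seawater at the top must be balanced by replacing crust with mantle at the base: d (ρ_c − ρ_w) = a (ρ_m − ρ_c).
d = a (ρ_m − ρ_c)/(ρ_c − ρ_w) = 12.3 km × 0.65/1.67 = 4.79 km.

4.79 km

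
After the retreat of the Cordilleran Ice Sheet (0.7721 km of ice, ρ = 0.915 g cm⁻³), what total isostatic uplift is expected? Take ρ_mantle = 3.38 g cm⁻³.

Removing the load lets mantle flow back in; uplift u satisfies ρ_ice t = ρ_m u.
u = t ρ_ice/ρ_m = 0.7721 km × 0.915/3.38 = 0.209 km.

0.209 km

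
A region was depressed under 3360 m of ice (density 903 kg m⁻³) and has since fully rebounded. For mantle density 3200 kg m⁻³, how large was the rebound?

Removing the load lets mantle flow back in; uplift u satisfies ρ_ice t = ρ_m u.
u = t ρ_ice/ρ_m = 3360 m × 903/3200 = 948 m.

948 m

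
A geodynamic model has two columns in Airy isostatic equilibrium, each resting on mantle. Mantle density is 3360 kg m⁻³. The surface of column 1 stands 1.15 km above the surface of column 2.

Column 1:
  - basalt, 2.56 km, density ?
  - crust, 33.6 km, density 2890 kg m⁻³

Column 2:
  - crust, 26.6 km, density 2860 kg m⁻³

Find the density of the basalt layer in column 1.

2820 kg m⁻³

Take the compensation level at the base of the deeper column (depth z_c below the surface of column 1) and equate Σ ρ_i t_i down to z_c; mantle fills any gap and the z_c terms cancel.
Column 1: 2.56×ρ + 33.6×2890 + (z_c − 36.16)×3360
Column 2: 1.15×0 + 26.6×2860 + (z_c − 1.15 − 26.6)×3360
The z_c×3360 term appears on both sides and cancels. Collect the known terms of each column as K = Σ(ρt)_known − 3360 × (depth of known layers): K_1 = 97104 − 3360×36.16 = −24393.6; K_2 = 76076 − 3360×(1.15 + 26.6) = −17164.
Balance: K_1 + 2.56×ρ = K_2, so ρ = (K_2 − K_1)/2.56 = 7229.6/2.56 = 2820 kg m⁻³.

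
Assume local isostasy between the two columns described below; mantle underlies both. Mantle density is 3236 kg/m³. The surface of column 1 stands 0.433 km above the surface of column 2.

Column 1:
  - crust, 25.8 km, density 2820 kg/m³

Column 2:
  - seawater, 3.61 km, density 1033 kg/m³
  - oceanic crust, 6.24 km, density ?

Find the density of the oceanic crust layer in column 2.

3020 kg/m³

Take the compensation level at the base of the deeper column (depth z_c below the surface of column 1) and equate Σ ρ_i t_i down to z_c; mantle fills any gap and the z_c terms cancel.
Column 1: 25.8×2820 + (z_c − 25.8)×3236
Column 2: 0.433×0 + 3.61×1033 + 6.24×ρ + (z_c − 0.433 − 9.85)×3236
The z_c×3236 term appears on both sides and cancels. Collect the known terms of each column as K = Σ(ρt)_known − 3236 × (depth of known layers): K_1 = 72756 − 3236×25.8 = −10732.8; K_2 = 3729.13 − 3236×(0.433 + 9.85) = −29546.658.
Balance: K_1 = K_2 + 6.24×ρ, so ρ = (K_1 − K_2)/6.24 = 18813.9/6.24 = 3020 kg/m³.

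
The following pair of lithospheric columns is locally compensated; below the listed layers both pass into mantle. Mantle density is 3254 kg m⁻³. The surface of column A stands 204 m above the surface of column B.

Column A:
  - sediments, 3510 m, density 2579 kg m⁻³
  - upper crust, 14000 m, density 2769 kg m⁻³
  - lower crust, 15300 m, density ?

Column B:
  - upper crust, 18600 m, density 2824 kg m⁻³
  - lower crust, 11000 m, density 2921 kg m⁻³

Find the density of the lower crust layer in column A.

Take the compensation level at the base of the deeper column (depth z_c below the surface of column A) and equate Σ ρ_i t_i down to z_c; mantle fills any gap and the z_c terms cancel.
Column A: 3510×2579 + 14000×2769 + 15300×ρ + (z_c − 32810)×3254
Column B: 204×0 + 18600×2824 + 11000×2921 + (z_c − 204 − 29600)×3254
The z_c×3254 term appears on both sides and cancels. Collect the known terms of each column as K = Σ(ρt)_known − 3254 × (depth of known layers): K_A = 47818290 − 3254×32810 = −58945450; K_B = 84657400 − 3254×(204 + 29600) = −12324816.
Balance: K_A + 15300×ρ = K_B, so ρ = (K_B − K_A)/15300 = 46620600/15300 = 3050 kg m⁻³.

3050 kg m⁻³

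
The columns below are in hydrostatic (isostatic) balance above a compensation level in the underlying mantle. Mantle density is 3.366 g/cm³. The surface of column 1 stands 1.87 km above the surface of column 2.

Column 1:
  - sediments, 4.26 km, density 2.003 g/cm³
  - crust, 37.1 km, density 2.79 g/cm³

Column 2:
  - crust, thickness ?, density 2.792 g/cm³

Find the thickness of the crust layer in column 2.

Take the compensation level at the base of the deeper column (depth z_c below the surface of column 1) and equate Σ ρ_i t_i down to z_c; mantle fills any gap and the z_c terms cancel.
Column 1: 4.26×2.003 + 37.1×2.79 + (z_c − 41.36)×3.366
Column 2: 1.87×0 + x×2.792 + (z_c − 1.87 − 0 − x)×3.366
The z_c×3.366 term appears on both sides and cancels. Collect the known terms of each column as K = Σ(ρt)_known − 3.366 × (depth of known layers): K_1 = 112.04178 − 3.366×41.36 = −27.17598; K_2 = 0 − 3.366×(1.87 + 0) = −6.29442.
Balance: K_1 = K_2 − x×(3.366 − 2.792), so x = (K_2 − K_1)/(3.366 − 2.792) = 20.8816/0.574 = 36.4 km.

36.4 km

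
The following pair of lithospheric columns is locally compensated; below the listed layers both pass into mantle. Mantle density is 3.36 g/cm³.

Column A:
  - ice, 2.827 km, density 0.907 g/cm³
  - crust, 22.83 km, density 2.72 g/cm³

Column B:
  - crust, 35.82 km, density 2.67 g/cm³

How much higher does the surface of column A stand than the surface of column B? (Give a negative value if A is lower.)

For any compensation level in the mantle, the mantle terms cancel and isostasy reduces to e = (Σt_A − Σt_B) − (Σ(ρt)_A − Σ(ρt)_B) / ρ_m.
Σt_A = 25.657 km; Σt_B = 35.82 km; Σ(ρt)_A = 64.661689; Σ(ρt)_B = 95.6394 (in km·g/cm³).
e = (25.657 − 35.82) − (64.661689 − 95.6394) / 3.36 = −0.943 km.

−0.943 km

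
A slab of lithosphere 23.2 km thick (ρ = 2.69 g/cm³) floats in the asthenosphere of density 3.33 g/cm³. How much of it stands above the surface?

4.46 km

Floating equilibrium: submerged depth d = t ρ_obj/ρ_fluid = 23.2 km × 2.69/3.33 = 18.74 km.
Freeboard = t − d = 23.2 km − 18.74 km = 4.46 km.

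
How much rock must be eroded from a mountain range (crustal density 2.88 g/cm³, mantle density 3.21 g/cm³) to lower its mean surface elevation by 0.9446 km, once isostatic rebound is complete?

9.19 km

Net drop Δ = e − u = e − e ρ_c/ρ_m = e (ρ_m − ρ_c)/ρ_m.
e = Δ ρ_m/(ρ_m − ρ_c) = 0.9446 km × 3.21/0.33 = 9.19 km.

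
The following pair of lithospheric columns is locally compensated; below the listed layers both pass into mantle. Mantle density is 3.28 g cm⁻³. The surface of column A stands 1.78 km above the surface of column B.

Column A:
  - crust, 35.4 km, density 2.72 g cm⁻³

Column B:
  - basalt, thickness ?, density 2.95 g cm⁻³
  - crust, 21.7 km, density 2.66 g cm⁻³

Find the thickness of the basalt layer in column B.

Take the compensation level at the base of the deeper column (depth z_c below the surface of column A) and equate Σ ρ_i t_i down to z_c; mantle fills any gap and the z_c terms cancel.
Column A: 35.4×2.72 + (z_c − 35.4)×3.28
Column B: 1.78×0 + x×2.95 + 21.7×2.66 + (z_c − 1.78 − 21.7 − x)×3.28
The z_c×3.28 term appears on both sides and cancels. Collect the known terms of each column as K = Σ(ρt)_known − 3.28 × (depth of known layers): K_A = 96.288 − 3.28×35.4 = −19.824; K_B = 57.722 − 3.28×(1.78 + 21.7) = −19.2924.
Balance: K_A = K_B − x×(3.28 − 2.95), so x = (K_B − K_A)/(3.28 − 2.95) = 0.5316/0.33 = 1.61 km.

1.61 km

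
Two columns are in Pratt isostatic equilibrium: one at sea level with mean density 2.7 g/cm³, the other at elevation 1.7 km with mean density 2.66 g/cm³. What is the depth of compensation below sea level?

ρ_ref D = ρ (D + h) → D (ρ_ref − ρ) = ρ h.
D = ρ h/(ρ_ref − ρ) = 2.66 × 1.7 km/(2.7 − 2.66) = 113 km.

113 km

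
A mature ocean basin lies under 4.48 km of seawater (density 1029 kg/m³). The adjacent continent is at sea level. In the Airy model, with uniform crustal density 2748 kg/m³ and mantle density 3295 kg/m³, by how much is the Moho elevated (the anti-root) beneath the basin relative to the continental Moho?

14.1 km

For local isostatic compensation: replacing crust with seawater at the top is compensated by replacing crust with mantle at the base: d (ρ_c − ρ_w) = a (ρ_m − ρ_c).
a = d (ρ_c − ρ_w)/(ρ_m − ρ_c) = 4.48 km × 1719/547 = 14.1 km.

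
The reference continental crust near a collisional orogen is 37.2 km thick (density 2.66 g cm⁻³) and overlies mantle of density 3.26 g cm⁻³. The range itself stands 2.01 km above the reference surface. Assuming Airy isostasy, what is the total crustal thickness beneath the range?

48.1 km

Root depth r = h ρ_c / (ρ_m − ρ_c) = 2.01 km × 2.66 / 0.6 = 8.911 km.
Total thickness = T + h + r = 37.2 km + 2.01 km + 8.911 km = 48.1 km.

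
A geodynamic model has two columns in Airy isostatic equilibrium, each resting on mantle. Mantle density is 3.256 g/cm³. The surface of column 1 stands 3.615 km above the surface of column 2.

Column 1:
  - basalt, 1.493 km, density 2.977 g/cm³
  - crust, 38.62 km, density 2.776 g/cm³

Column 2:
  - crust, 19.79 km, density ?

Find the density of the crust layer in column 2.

Take the compensation level at the base of the deeper column (depth z_c below the surface of column 1) and equate Σ ρ_i t_i down to z_c; mantle fills any gap and the z_c terms cancel.
Column 1: 1.493×2.977 + 38.62×2.776 + (z_c − 40.113)×3.256
Column 2: 3.615×0 + 19.79×ρ + (z_c − 3.615 − 19.79)×3.256
The z_c×3.256 term appears on both sides and cancels. Collect the known terms of each column as K = Σ(ρt)_known − 3.256 × (depth of known layers): K_1 = 111.653781 − 3.256×40.113 = −18.954147; K_2 = 0 − 3.256×(3.615 + 19.79) = −76.20668.
Balance: K_1 = K_2 + 19.79×ρ, so ρ = (K_1 − K_2)/19.79 = 57.2525/19.79 = 2.89 g/cm³.

2.89 g/cm³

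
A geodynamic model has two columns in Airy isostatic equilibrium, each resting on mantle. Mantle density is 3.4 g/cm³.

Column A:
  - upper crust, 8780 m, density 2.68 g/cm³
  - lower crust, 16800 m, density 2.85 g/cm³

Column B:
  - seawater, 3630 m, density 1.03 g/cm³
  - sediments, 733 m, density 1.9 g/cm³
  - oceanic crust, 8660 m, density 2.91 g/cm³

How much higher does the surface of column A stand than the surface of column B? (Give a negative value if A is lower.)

For any compensation level in the mantle, the mantle terms cancel and isostasy reduces to e = (Σt_A − Σt_B) − (Σ(ρt)_A − Σ(ρt)_B) / ρ_m.
Σt_A = 25580 m; Σt_B = 13023 m; Σ(ρt)_A = 71410.4; Σ(ρt)_B = 30332.2 (in m·g/cm³).
e = (25580 − 13023) − (71410.4 − 30332.2) / 3.4 = 475 m.

475 m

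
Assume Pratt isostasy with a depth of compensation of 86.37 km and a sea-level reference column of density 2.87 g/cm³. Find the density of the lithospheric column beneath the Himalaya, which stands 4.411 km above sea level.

Pratt balance: ρ_ref D = ρ (D + h).
ρ = ρ_ref D/(D + h) = 2.87 × 86.37 km/(86.37 km + 4.411 km) = 2.73 g/cm³.

2.73 g/cm³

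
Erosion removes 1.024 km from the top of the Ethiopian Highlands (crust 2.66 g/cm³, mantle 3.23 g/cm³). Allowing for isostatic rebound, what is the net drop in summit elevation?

0.181 km

Rebound u = e ρ_c/ρ_m = 1.024 km × 2.66/3.23 = 0.8433 km.
Net surface drop = e − u = 1.024 km − 0.8433 km = e (ρ_m − ρ_c)/ρ_m = 0.181 km.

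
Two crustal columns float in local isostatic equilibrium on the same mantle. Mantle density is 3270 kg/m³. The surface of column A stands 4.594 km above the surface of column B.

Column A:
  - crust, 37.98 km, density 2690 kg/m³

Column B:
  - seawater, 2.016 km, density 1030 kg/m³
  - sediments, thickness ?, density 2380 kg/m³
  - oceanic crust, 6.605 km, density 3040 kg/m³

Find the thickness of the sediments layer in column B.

1.09 km

Take the compensation level at the base of the deeper column (depth z_c below the surface of column A) and equate Σ ρ_i t_i down to z_c; mantle fills any gap and the z_c terms cancel.
Column A: 37.98×2690 + (z_c − 37.98)×3270
Column B: 4.594×0 + 2.016×1030 + x×2380 + 6.605×3040 + (z_c − 4.594 − 8.621 − x)×3270
The z_c×3270 term appears on both sides and cancels. Collect the known terms of each column as K = Σ(ρt)_known − 3270 × (depth of known layers): K_A = 102166.2 − 3270×37.98 = −22028.4; K_B = 22155.68 − 3270×(4.594 + 8.621) = −21057.37.
Balance: K_A = K_B − x×(3270 − 2380), so x = (K_B − K_A)/(3270 − 2380) = 971.03/890 = 1.09 km.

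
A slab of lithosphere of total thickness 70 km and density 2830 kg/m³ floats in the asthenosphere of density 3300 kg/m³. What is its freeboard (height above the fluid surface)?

9.97 km

Floating equilibrium: submerged depth d = t ρ_obj/ρ_fluid = 70 km × 2830/3300 = 60.03 km.
Freeboard = t − d = 70 km − 60.03 km = 9.97 km.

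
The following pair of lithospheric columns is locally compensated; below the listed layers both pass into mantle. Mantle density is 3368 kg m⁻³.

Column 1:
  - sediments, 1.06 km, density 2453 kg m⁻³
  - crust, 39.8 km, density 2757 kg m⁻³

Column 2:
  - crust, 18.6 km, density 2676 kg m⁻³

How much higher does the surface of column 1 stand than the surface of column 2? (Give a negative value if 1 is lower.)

3.69 km

For any compensation level in the mantle, the mantle terms cancel and isostasy reduces to e = (Σt_1 − Σt_2) − (Σ(ρt)_1 − Σ(ρt)_2) / ρ_m.
Σt_1 = 40.86 km; Σt_2 = 18.6 km; Σ(ρt)_1 = 112328.78; Σ(ρt)_2 = 49773.6 (in km·kg m⁻³).
e = (40.86 − 18.6) − (112328.78 − 49773.6) / 3368 = 3.69 km.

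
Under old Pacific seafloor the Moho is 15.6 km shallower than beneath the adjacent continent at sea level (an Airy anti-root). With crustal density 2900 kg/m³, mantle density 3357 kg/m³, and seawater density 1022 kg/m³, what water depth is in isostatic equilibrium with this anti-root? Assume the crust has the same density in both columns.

Replacing a thickness d of crust by seawater at the top must be balanced by replacing crust with mantle at the base: d (ρ_c − ρ_w) = a (ρ_m − ρ_c).
d = a (ρ_m − ρ_c)/(ρ_c − ρ_w) = 15.6 km × 457/1878 = 3.8 km.

3.8 km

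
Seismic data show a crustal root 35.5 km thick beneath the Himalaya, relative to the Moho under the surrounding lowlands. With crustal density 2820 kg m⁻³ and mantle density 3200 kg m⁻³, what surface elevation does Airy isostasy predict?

For local isostatic compensation: ρ_c h = (ρ_m − ρ_c) r.
h = r (ρ_m − ρ_c) / ρ_c = 35.5 km × (3200 − 2820) / 2820 = 4.78 km.

4.78 km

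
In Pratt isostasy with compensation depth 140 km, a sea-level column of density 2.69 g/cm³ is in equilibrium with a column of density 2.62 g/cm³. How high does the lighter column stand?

ρ_ref D = ρ (D + h) → h = D (ρ_ref − ρ)/ρ.
h = 140 km × (2.69 − 2.62)/2.62 = 3.74 km.

3.74 km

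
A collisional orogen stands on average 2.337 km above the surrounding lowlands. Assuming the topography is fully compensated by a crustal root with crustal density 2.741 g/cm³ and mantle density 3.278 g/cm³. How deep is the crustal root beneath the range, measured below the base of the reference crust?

11.9 km

Balancing pressure at the compensation depth: the weight of the topography is balanced by the buoyancy of the root, ρ_c h = (ρ_m − ρ_c) r.
r = h · ρ_c / (ρ_m − ρ_c) = 2.337 km × 2.741 / (3.278 − 2.741) = 11.9 km.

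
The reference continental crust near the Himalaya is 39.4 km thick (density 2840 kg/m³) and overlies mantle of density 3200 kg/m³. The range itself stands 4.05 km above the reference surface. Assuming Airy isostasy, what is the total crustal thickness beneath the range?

75.4 km

Root depth r = h ρ_c / (ρ_m − ρ_c) = 4.05 km × 2840 / 360 = 31.95 km.
Total thickness = T + h + r = 39.4 km + 4.05 km + 31.95 km = 75.4 km.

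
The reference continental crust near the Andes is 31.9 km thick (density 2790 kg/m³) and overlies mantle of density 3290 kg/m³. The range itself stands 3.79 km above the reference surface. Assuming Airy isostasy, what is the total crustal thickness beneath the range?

56.8 km

Root depth r = h ρ_c / (ρ_m − ρ_c) = 3.79 km × 2790 / 500 = 21.15 km.
Total thickness = T + h + r = 31.9 km + 3.79 km + 21.15 km = 56.8 km.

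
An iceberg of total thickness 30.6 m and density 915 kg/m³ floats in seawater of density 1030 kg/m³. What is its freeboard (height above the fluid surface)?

Floating equilibrium: submerged depth d = t ρ_obj/ρ_fluid = 30.6 m × 915/1030 = 27.18 m.
Freeboard = t − d = 30.6 m − 27.18 m = 3.42 m.

3.42 m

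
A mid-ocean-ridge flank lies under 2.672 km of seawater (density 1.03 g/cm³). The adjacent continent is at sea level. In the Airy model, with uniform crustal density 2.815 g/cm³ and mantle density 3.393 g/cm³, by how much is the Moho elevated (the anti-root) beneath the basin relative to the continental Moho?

By Archimedes' principle applied to the lithosphere: replacing crust with seawater at the top is compensated by replacing crust with mantle at the base: d (ρ_c − ρ_w) = a (ρ_m − ρ_c).
a = d (ρ_c − ρ_w)/(ρ_m − ρ_c) = 2.672 km × 1.785/0.578 = 8.25 km.

8.25 km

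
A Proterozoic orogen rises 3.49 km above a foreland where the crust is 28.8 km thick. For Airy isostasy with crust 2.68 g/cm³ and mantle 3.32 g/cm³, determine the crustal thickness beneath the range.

46.9 km

Root depth r = h ρ_c / (ρ_m − ρ_c) = 3.49 km × 2.68 / 0.64 = 14.61 km.
Total thickness = T + h + r = 28.8 km + 3.49 km + 14.61 km = 46.9 km.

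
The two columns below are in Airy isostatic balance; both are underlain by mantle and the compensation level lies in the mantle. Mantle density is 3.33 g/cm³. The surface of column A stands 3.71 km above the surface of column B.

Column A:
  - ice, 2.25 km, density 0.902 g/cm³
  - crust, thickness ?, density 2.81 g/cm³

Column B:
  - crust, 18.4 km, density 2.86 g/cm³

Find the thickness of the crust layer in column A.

29.9 km

Take the compensation level at the base of the deeper column (depth z_c below the surface of column A) and equate Σ ρ_i t_i down to z_c; mantle fills any gap and the z_c terms cancel.
Column A: 2.25×0.902 + x×2.81 + (z_c − 2.25 − x)×3.33
Column B: 3.71×0 + 18.4×2.86 + (z_c − 3.71 − 18.4)×3.33
The z_c×3.33 term appears on both sides and cancels. Collect the known terms of each column as K = Σ(ρt)_known − 3.33 × (depth of known layers): K_A = 2.0295 − 3.33×2.25 = −5.463; K_B = 52.624 − 3.33×(3.71 + 18.4) = −21.0023.
Balance: K_A − x×(3.33 − 2.81) = K_B, so x = (K_A − K_B)/(3.33 − 2.81) = 15.5393/0.52 = 29.9 km.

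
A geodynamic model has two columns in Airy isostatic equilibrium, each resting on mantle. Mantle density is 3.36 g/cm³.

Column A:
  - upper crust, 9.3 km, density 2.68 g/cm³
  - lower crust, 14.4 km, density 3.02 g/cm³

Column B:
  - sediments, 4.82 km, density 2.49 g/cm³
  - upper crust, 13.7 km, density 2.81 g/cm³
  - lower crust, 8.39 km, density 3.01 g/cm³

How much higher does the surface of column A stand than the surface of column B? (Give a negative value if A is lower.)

−1.03 km

For any compensation level in the mantle, the mantle terms cancel and isostasy reduces to e = (Σt_A − Σt_B) − (Σ(ρt)_A − Σ(ρt)_B) / ρ_m.
Σt_A = 23.7 km; Σt_B = 26.91 km; Σ(ρt)_A = 68.412; Σ(ρt)_B = 75.7527 (in km·g/cm³).
e = (23.7 − 26.91) − (68.412 − 75.7527) / 3.36 = −1.03 km.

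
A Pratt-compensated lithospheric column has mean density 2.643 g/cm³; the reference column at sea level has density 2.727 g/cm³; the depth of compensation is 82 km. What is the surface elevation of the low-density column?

ρ_ref D = ρ (D + h) → h = D (ρ_ref − ρ)/ρ.
h = 82 km × (2.727 − 2.643)/2.643 = 2.61 km.

2.61 km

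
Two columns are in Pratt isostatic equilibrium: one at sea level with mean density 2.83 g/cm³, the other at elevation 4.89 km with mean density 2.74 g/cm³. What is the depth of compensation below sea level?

149 km

ρ_ref D = ρ (D + h) → D (ρ_ref − ρ) = ρ h.
D = ρ h/(ρ_ref − ρ) = 2.74 × 4.89 km/(2.83 − 2.74) = 149 km.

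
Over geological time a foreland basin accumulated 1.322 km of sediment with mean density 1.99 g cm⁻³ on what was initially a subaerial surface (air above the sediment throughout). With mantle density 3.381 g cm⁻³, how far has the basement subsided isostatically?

0.778 km

Subaerial load: s = t ρ_sed / ρ_m = 1.322 km × 1.99/3.381 = 0.778 km.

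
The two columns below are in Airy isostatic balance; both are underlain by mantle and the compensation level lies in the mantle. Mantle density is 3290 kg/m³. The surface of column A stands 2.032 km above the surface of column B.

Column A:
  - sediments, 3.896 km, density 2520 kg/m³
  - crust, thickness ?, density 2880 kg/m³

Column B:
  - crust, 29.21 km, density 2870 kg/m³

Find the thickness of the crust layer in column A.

Take the compensation level at the base of the deeper column (depth z_c below the surface of column A) and equate Σ ρ_i t_i down to z_c; mantle fills any gap and the z_c terms cancel.
Column A: 3.896×2520 + x×2880 + (z_c − 3.896 − x)×3290
Column B: 2.032×0 + 29.21×2870 + (z_c − 2.032 − 29.21)×3290
The z_c×3290 term appears on both sides and cancels. Collect the known terms of each column as K = Σ(ρt)_known − 3290 × (depth of known layers): K_A = 9817.92 − 3290×3.896 = −2999.92; K_B = 83832.7 − 3290×(2.032 + 29.21) = −18953.48.
Balance: K_A − x×(3290 − 2880) = K_B, so x = (K_A − K_B)/(3290 − 2880) = 15953.6/410 = 38.9 km.

38.9 km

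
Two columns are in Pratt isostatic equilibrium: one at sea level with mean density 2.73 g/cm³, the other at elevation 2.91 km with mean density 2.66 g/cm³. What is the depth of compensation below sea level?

ρ_ref D = ρ (D + h) → D (ρ_ref − ρ) = ρ h.
D = ρ h/(ρ_ref − ρ) = 2.66 × 2.91 km/(2.73 − 2.66) = 111 km.

111 km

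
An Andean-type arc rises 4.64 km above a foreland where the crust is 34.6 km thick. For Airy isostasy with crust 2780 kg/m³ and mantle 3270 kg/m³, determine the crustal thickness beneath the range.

Root depth r = h ρ_c / (ρ_m − ρ_c) = 4.64 km × 2780 / 490 = 26.32 km.
Total thickness = T + h + r = 34.6 km + 4.64 km + 26.32 km = 65.6 km.

65.6 km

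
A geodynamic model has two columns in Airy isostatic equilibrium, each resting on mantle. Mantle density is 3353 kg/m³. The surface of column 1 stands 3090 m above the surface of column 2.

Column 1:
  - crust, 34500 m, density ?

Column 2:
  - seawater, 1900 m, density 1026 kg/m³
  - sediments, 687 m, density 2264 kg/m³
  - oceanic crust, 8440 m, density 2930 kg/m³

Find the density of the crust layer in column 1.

2800 kg/m³

Take the compensation level at the base of the deeper column (depth z_c below the surface of column 1) and equate Σ ρ_i t_i down to z_c; mantle fills any gap and the z_c terms cancel.
Column 1: 34500×ρ + (z_c − 34500)×3353
Column 2: 3090×0 + 1900×1026 + 687×2264 + 8440×2930 + (z_c − 3090 − 11027)×3353
The z_c×3353 term appears on both sides and cancels. Collect the known terms of each column as K = Σ(ρt)_known − 3353 × (depth of known layers): K_1 = 0 − 3353×34500 = −115678500; K_2 = 28233968 − 3353×(3090 + 11027) = −19100333.
Balance: K_1 + 34500×ρ = K_2, so ρ = (K_2 − K_1)/34500 = 96578200/34500 = 2800 kg/m³.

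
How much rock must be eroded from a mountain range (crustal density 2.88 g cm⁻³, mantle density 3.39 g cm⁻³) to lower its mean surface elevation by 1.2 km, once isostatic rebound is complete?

7.98 km

Net drop Δ = e − u = e − e ρ_c/ρ_m = e (ρ_m − ρ_c)/ρ_m.
e = Δ ρ_m/(ρ_m − ρ_c) = 1.2 km × 3.39/0.51 = 7.98 km.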